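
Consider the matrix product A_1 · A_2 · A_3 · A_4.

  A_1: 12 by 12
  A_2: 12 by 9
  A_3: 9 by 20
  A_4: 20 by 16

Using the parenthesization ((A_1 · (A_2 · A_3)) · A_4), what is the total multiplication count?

8880

(A_2 · A_3): 12×9 by 9×20 → 12×20, cost 12·9·20 = 2160
(A_1 · (A_2 · A_3)): 12×12 by 12×20 → 12×20, cost 12·12·20 = 2880; cumulative 5040
((A_1 · (A_2 · A_3)) · A_4): 12×20 by 20×16 → 12×16, cost 12·20·16 = 3840; cumulative 8880
Total: 8880 scalar multiplications.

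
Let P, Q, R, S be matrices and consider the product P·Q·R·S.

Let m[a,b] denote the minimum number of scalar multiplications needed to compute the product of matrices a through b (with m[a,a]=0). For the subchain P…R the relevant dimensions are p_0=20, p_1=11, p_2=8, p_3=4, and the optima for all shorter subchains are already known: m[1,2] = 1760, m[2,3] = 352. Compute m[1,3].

1232

m[1,3] = min over k∈[1,2] of m[1,k]+m[k+1,3]+p_{0}·p_k·p_{3}.
k=1: 0 + 352 + 20·11·4 = 1232; k=2: 1760 + 0 + 20·8·4 = 2400.
Minimum: 1232 at k=1.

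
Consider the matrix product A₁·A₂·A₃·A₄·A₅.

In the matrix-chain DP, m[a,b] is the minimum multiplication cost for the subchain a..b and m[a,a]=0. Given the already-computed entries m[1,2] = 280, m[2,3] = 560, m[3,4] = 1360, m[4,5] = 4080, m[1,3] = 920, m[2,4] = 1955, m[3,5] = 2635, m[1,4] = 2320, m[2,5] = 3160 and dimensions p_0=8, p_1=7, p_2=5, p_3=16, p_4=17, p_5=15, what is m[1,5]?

3515

m[1,5] = min over k∈[1,4] of m[1,k]+m[k+1,5]+p_{0}·p_k·p_{5}.
k=1: 0 + 3160 + 8·7·15 = 4000; k=2: 280 + 2635 + 8·5·15 = 3515; k=3: 920 + 4080 + 8·16·15 = 6920; k=4: 2320 + 0 + 8·17·15 = 4360.
Minimum: 3515 at k=2.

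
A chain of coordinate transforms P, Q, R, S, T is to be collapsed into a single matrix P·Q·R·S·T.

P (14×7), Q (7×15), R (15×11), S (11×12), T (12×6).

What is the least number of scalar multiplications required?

Adjacent pairs: PQ = 14·7·15 = 1470; QR = 7·15·11 = 1155; RS = 15·11·12 = 1980; ST = 11·12·6 = 792.
Length 3: P..R: k=1: 0+1155+14·7·11=2233; k=2: 1470+0+14·15·11=3780 → min 2233 | Q..S: k=2: 0+1980+7·15·12=3240; k=3: 1155+0+7·11·12=2079 → min 2079 | R..T: k=3: 0+792+15·11·6=1782; k=4: 1980+0+15·12·6=3060 → min 1782.
Length 4: P..S: k=1: 0+2079+14·7·12=3255; k=2: 1470+1980+14·15·12=5970; k=3: 2233+0+14·11·12=4081 → min 3255 | Q..T: k=2: 0+1782+7·15·6=2412; k=3: 1155+792+7·11·6=2409; k=4: 2079+0+7·12·6=2583 → min 2409.
Length 5: P..T: k=1: 0+2409+14·7·6=2997; k=2: 1470+1782+14·15·6=4512; k=3: 2233+792+14·11·6=3949; k=4: 3255+0+14·12·6=4263 → min 2997.
Optimal order: (P·((Q·R)·(S·T))) with cost 2997.

2997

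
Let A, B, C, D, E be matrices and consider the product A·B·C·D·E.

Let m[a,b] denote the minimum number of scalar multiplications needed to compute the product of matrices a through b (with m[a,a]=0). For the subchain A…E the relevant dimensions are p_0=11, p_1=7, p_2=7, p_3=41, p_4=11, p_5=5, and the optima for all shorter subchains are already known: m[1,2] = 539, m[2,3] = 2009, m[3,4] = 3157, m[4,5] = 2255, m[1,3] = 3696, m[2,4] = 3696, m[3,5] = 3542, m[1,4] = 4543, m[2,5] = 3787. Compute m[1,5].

m[1,5] = min over k∈[1,4] of m[1,k]+m[k+1,5]+p_{0}·p_k·p_{5}.
k=1: 0 + 3787 + 11·7·5 = 4172; k=2: 539 + 3542 + 11·7·5 = 4466; k=3: 3696 + 2255 + 11·41·5 = 8206; k=4: 4543 + 0 + 11·11·5 = 5148.
Minimum: 4172 at k=1.

4172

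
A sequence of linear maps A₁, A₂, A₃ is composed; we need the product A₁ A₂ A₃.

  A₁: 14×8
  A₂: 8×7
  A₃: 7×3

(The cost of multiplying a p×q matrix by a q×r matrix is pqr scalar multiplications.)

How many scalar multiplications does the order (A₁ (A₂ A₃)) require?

(A₂ A₃): 8×7 by 7×3 → 8×3, cost 8·7·3 = 168
(A₁ (A₂ A₃)): 14×8 by 8×3 → 14×3, cost 14·8·3 = 336; cumulative 504
Total: 504 scalar multiplications.

504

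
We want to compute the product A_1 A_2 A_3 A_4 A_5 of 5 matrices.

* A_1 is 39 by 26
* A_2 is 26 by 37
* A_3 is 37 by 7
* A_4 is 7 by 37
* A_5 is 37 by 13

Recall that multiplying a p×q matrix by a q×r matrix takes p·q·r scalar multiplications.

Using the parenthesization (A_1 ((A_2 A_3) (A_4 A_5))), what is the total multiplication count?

25649

(A_2 A_3): 26×37 by 37×7 → 26×7, cost 26·37·7 = 6734
(A_4 A_5): 7×37 by 37×13 → 7×13, cost 7·37·13 = 3367
((A_2 A_3) (A_4 A_5)): 26×7 by 7×13 → 26×13, cost 26·7·13 = 2366; cumulative 12467
(A_1 ((A_2 A_3) (A_4 A_5))): 39×26 by 26×13 → 39×13, cost 39·26·13 = 13182; cumulative 25649
Total: 25649 scalar multiplications.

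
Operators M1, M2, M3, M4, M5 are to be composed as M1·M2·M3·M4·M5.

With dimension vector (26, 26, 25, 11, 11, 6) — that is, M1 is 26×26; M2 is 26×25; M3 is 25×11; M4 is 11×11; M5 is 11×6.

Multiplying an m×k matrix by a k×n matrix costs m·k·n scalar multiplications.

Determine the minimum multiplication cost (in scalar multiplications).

10332

Adjacent pairs: M1M2 = 26·26·25 = 16900; M2M3 = 26·25·11 = 7150; M3M4 = 25·11·11 = 3025; M4M5 = 11·11·6 = 726.
Length 3: M1..M3: k=1: 0+7150+26·26·11=14586; k=2: 16900+0+26·25·11=24050 → min 14586 | M2..M4: k=2: 0+3025+26·25·11=10175; k=3: 7150+0+26·11·11=10296 → min 10175 | M3..M5: k=3: 0+726+25·11·6=2376; k=4: 3025+0+25·11·6=4675 → min 2376.
Length 4: M1..M4: k=1: 0+10175+26·26·11=17611; k=2: 16900+3025+26·25·11=27075; k=3: 14586+0+26·11·11=17732 → min 17611 | M2..M5: k=2: 0+2376+26·25·6=6276; k=3: 7150+726+26·11·6=9592; k=4: 10175+0+26·11·6=11891 → min 6276.
Length 5: M1..M5: k=1: 0+6276+26·26·6=10332; k=2: 16900+2376+26·25·6=23176; k=3: 14586+726+26·11·6=17028; k=4: 17611+0+26·11·6=19327 → min 10332.
Optimal order: (M1·(M2·(M3·(M4·M5)))) with cost 10332.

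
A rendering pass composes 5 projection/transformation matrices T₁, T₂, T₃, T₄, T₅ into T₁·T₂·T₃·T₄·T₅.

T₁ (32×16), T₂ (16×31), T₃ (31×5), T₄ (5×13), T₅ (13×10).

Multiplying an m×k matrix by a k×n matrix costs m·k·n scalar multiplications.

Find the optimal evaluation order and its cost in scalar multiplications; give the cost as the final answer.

7290

Adjacent pairs: T₁T₂ = 32·16·31 = 15872; T₂T₃ = 16·31·5 = 2480; T₃T₄ = 31·5·13 = 2015; T₄T₅ = 5·13·10 = 650.
Length 3: T₁..T₃: k=1: 0+2480+32·16·5=5040; k=2: 15872+0+32·31·5=20832 → min 5040 | T₂..T₄: k=2: 0+2015+16·31·13=8463; k=3: 2480+0+16·5·13=3520 → min 3520 | T₃..T₅: k=3: 0+650+31·5·10=2200; k=4: 2015+0+31·13·10=6045 → min 2200.
Length 4: T₁..T₄: k=1: 0+3520+32·16·13=10176; k=2: 15872+2015+32·31·13=30783; k=3: 5040+0+32·5·13=7120 → min 7120 | T₂..T₅: k=2: 0+2200+16·31·10=7160; k=3: 2480+650+16·5·10=3930; k=4: 3520+0+16·13·10=5600 → min 3930.
Length 5: T₁..T₅: k=1: 0+3930+32·16·10=9050; k=2: 15872+2200+32·31·10=27992; k=3: 5040+650+32·5·10=7290; k=4: 7120+0+32·13·10=11280 → min 7290.
Optimal parenthesization: ((T₁·(T₂·T₃))·(T₄·T₅)) with cost 7290.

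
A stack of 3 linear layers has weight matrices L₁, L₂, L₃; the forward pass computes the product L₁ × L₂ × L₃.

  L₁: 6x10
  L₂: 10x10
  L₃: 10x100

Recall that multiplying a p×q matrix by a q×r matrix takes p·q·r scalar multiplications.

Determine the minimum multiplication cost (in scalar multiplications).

Order (L₁ × (L₂ × L₃)): (L₂ × L₃): 10×10 by 10×100 → 10×100, cost 10·10·100 = 10000; (L₁ × (L₂ × L₃)): 6×10 by 10×100 → 6×100, cost 6·10·100 = 6000; cumulative 16000. Total 16000.
Order ((L₁ × L₂) × L₃): (L₁ × L₂): 6×10 by 10×10 → 6×10, cost 6·10·10 = 600; ((L₁ × L₂) × L₃): 6×10 by 10×100 → 6×100, cost 6·10·100 = 6000; cumulative 6600. Total 6600.
Minimum: 6600.

6600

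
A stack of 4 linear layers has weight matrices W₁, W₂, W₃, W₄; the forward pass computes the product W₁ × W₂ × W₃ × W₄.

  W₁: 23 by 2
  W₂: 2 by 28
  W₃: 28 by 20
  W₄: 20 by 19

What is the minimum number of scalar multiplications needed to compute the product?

2754

Adjacent pairs: W₁W₂ = 23·2·28 = 1288; W₂W₃ = 2·28·20 = 1120; W₃W₄ = 28·20·19 = 10640.
Length 3: W₁..W₃: k=1: 0+1120+23·2·20=2040; k=2: 1288+0+23·28·20=14168 → min 2040 | W₂..W₄: k=2: 0+10640+2·28·19=11704; k=3: 1120+0+2·20·19=1880 → min 1880.
Length 4: W₁..W₄: k=1: 0+1880+23·2·19=2754; k=2: 1288+10640+23·28·19=24164; k=3: 2040+0+23·20·19=10780 → min 2754.
Optimal order: (W₁ × ((W₂ × W₃) × W₄)) with cost 2754.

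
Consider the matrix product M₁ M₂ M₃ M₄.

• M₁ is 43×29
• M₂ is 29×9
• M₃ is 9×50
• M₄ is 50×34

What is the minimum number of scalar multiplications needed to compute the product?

39681

Adjacent pairs: M₁M₂ = 43·29·9 = 11223; M₂M₃ = 29·9·50 = 13050; M₃M₄ = 9·50·34 = 15300.
Length 3: M₁..M₃: k=1: 0+13050+43·29·50=75400; k=2: 11223+0+43·9·50=30573 → min 30573 | M₂..M₄: k=2: 0+15300+29·9·34=24174; k=3: 13050+0+29·50·34=62350 → min 24174.
Length 4: M₁..M₄: k=1: 0+24174+43·29·34=66572; k=2: 11223+15300+43·9·34=39681; k=3: 30573+0+43·50·34=103673 → min 39681.
Optimal order: ((M₁ M₂) (M₃ M₄)) with cost 39681.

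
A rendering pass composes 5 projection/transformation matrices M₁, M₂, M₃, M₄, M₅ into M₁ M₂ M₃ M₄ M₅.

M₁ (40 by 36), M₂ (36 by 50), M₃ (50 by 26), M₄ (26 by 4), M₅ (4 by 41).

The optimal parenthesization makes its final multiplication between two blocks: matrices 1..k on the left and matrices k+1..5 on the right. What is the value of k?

Adjacent pairs: M₁M₂ = 40·36·50 = 72000; M₂M₃ = 36·50·26 = 46800; M₃M₄ = 50·26·4 = 5200; M₄M₅ = 26·4·41 = 4264.
Length 3: M₁..M₃: k=1: 0+46800+40·36·26=84240; k=2: 72000+0+40·50·26=124000 → min 84240 | M₂..M₄: k=2: 0+5200+36·50·4=12400; k=3: 46800+0+36·26·4=50544 → min 12400 | M₃..M₅: k=3: 0+4264+50·26·41=57564; k=4: 5200+0+50·4·41=13400 → min 13400.
Length 4: M₁..M₄: k=1: 0+12400+40·36·4=18160; k=2: 72000+5200+40·50·4=85200; k=3: 84240+0+40·26·4=88400 → min 18160 | M₂..M₅: k=2: 0+13400+36·50·41=87200; k=3: 46800+4264+36·26·41=89440; k=4: 12400+0+36·4·41=18304 → min 18304.
Top-level splits: k=1: (M₁..M₁)·(M₂..M₅) → 0+18304+40·36·41 = 77344; k=2: (M₁..M₂)·(M₃..M₅) → 72000+13400+40·50·41 = 167400; k=3: (M₁..M₃)·(M₄..M₅) → 84240+4264+40·26·41 = 131144; k=4: (M₁..M₄)·(M₅..M₅) → 18160+0+40·4·41 = 24720.
Best split is after M₄, i.e. k = 4.

4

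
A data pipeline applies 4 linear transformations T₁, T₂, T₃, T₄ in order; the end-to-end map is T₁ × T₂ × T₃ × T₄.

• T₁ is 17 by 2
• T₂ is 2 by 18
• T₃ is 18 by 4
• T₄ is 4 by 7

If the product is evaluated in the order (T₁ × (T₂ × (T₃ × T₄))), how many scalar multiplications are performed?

(T₃ × T₄): 18×4 by 4×7 → 18×7, cost 18·4·7 = 504
(T₂ × (T₃ × T₄)): 2×18 by 18×7 → 2×7, cost 2·18·7 = 252; cumulative 756
(T₁ × (T₂ × (T₃ × T₄))): 17×2 by 2×7 → 17×7, cost 17·2·7 = 238; cumulative 994
Total: 994 scalar multiplications.

994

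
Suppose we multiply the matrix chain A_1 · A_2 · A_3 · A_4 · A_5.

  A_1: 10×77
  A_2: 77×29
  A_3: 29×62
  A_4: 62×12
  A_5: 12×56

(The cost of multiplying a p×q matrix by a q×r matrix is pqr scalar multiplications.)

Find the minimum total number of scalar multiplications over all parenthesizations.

54106

Adjacent pairs: A_1A_2 = 10·77·29 = 22330; A_2A_3 = 77·29·62 = 138446; A_3A_4 = 29·62·12 = 21576; A_4A_5 = 62·12·56 = 41664.
Length 3: A_1..A_3: k=1: 0+138446+10·77·62=186186; k=2: 22330+0+10·29·62=40310 → min 40310 | A_2..A_4: k=2: 0+21576+77·29·12=48372; k=3: 138446+0+77·62·12=195734 → min 48372 | A_3..A_5: k=3: 0+41664+29·62·56=142352; k=4: 21576+0+29·12·56=41064 → min 41064.
Length 4: A_1..A_4: k=1: 0+48372+10·77·12=57612; k=2: 22330+21576+10·29·12=47386; k=3: 40310+0+10·62·12=47750 → min 47386 | A_2..A_5: k=2: 0+41064+77·29·56=166112; k=3: 138446+41664+77·62·56=447454; k=4: 48372+0+77·12·56=100116 → min 100116.
Length 5: A_1..A_5: k=1: 0+100116+10·77·56=143236; k=2: 22330+41064+10·29·56=79634; k=3: 40310+41664+10·62·56=116694; k=4: 47386+0+10·12·56=54106 → min 54106.
Optimal order: (((A_1 · A_2) · (A_3 · A_4)) · A_5) with cost 54106.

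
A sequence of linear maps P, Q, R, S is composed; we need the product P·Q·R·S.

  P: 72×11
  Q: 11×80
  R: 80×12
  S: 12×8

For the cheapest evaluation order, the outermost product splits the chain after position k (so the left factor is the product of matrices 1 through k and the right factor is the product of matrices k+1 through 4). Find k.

1

Adjacent pairs: PQ = 72·11·80 = 63360; QR = 11·80·12 = 10560; RS = 80·12·8 = 7680.
Length 3: P..R: k=1: 0+10560+72·11·12=20064; k=2: 63360+0+72·80·12=132480 → min 20064 | Q..S: k=2: 0+7680+11·80·8=14720; k=3: 10560+0+11·12·8=11616 → min 11616.
Top-level splits: k=1: (P..P)·(Q..S) → 0+11616+72·11·8 = 17952; k=2: (P..Q)·(R..S) → 63360+7680+72·80·8 = 117120; k=3: (P..R)·(S..S) → 20064+0+72·12·8 = 26976.
Best split is after P, i.e. k = 1.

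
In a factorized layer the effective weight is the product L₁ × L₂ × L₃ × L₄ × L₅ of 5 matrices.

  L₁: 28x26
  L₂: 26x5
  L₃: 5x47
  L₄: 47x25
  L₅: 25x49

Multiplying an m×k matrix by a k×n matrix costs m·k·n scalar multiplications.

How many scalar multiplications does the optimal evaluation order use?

22500

Adjacent pairs: L₁L₂ = 28·26·5 = 3640; L₂L₃ = 26·5·47 = 6110; L₃L₄ = 5·47·25 = 5875; L₄L₅ = 47·25·49 = 57575.
Length 3: L₁..L₃: k=1: 0+6110+28·26·47=40326; k=2: 3640+0+28·5·47=10220 → min 10220 | L₂..L₄: k=2: 0+5875+26·5·25=9125; k=3: 6110+0+26·47·25=36660 → min 9125 | L₃..L₅: k=3: 0+57575+5·47·49=69090; k=4: 5875+0+5·25·49=12000 → min 12000.
Length 4: L₁..L₄: k=1: 0+9125+28·26·25=27325; k=2: 3640+5875+28·5·25=13015; k=3: 10220+0+28·47·25=43120 → min 13015 | L₂..L₅: k=2: 0+12000+26·5·49=18370; k=3: 6110+57575+26·47·49=123563; k=4: 9125+0+26·25·49=40975 → min 18370.
Length 5: L₁..L₅: k=1: 0+18370+28·26·49=54042; k=2: 3640+12000+28·5·49=22500; k=3: 10220+57575+28·47·49=132279; k=4: 13015+0+28·25·49=47315 → min 22500.
Optimal order: ((L₁ × L₂) × ((L₃ × L₄) × L₅)) with cost 22500.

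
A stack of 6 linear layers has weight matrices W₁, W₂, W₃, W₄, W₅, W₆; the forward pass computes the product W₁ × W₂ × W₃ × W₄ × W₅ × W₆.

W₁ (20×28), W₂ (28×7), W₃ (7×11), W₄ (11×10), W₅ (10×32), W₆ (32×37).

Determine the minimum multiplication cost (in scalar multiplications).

Adjacent pairs: W₁W₂ = 20·28·7 = 3920; W₂W₃ = 28·7·11 = 2156; W₃W₄ = 7·11·10 = 770; W₄W₅ = 11·10·32 = 3520; W₅W₆ = 10·32·37 = 11840.
Length 3: W₁..W₃: k=1: 0+2156+20·28·11=8316; k=2: 3920+0+20·7·11=5460 → min 5460 | W₂..W₄: k=2: 0+770+28·7·10=2730; k=3: 2156+0+28·11·10=5236 → min 2730 | W₃..W₅: k=3: 0+3520+7·11·32=5984; k=4: 770+0+7·10·32=3010 → min 3010 | W₄..W₆: k=4: 0+11840+11·10·37=15910; k=5: 3520+0+11·32·37=16544 → min 15910.
Length 4: W₁..W₄: k=1: 0+2730+20·28·10=8330; k=2: 3920+770+20·7·10=6090; k=3: 5460+0+20·11·10=7660 → min 6090 | W₂..W₅: k=2: 0+3010+28·7·32=9282; k=3: 2156+3520+28·11·32=15532; k=4: 2730+0+28·10·32=11690 → min 9282 | W₃..W₆: k=3: 0+15910+7·11·37=18759; k=4: 770+11840+7·10·37=15200; k=5: 3010+0+7·32·37=11298 → min 11298.
Length 5: W₁..W₅: k=1: 0+9282+20·28·32=27202; k=2: 3920+3010+20·7·32=11410; k=3: 5460+3520+20·11·32=16020; k=4: 6090+0+20·10·32=12490 → min 11410 | W₂..W₆: k=2: 0+11298+28·7·37=18550; k=3: 2156+15910+28·11·37=29462; k=4: 2730+11840+28·10·37=24930; k=5: 9282+0+28·32·37=42434 → min 18550.
Length 6: W₁..W₆: k=1: 0+18550+20·28·37=39270; k=2: 3920+11298+20·7·37=20398; k=3: 5460+15910+20·11·37=29510; k=4: 6090+11840+20·10·37=25330; k=5: 11410+0+20·32·37=35090 → min 20398.
Optimal order: ((W₁ × W₂) × (((W₃ × W₄) × W₅) × W₆)) with cost 20398.

20398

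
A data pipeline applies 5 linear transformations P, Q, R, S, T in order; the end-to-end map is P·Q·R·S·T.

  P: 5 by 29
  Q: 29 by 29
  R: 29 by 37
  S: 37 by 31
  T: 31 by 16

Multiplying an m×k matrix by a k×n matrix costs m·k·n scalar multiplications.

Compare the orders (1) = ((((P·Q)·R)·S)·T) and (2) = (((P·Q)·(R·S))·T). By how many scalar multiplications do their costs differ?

26658

Order (1) = ((((P·Q)·R)·S)·T): (P·Q): 5×29 by 29×29 → 5×29, cost 5·29·29 = 4205; ((P·Q)·R): 5×29 by 29×37 → 5×37, cost 5·29·37 = 5365; cumulative 9570; (((P·Q)·R)·S): 5×37 by 37×31 → 5×31, cost 5·37·31 = 5735; cumulative 15305; ((((P·Q)·R)·S)·T): 5×31 by 31×16 → 5×16, cost 5·31·16 = 2480; cumulative 17785. Total 17785.
Order (2) = (((P·Q)·(R·S))·T): (P·Q): 5×29 by 29×29 → 5×29, cost 5·29·29 = 4205; (R·S): 29×37 by 37×31 → 29×31, cost 29·37·31 = 33263; ((P·Q)·(R·S)): 5×29 by 29×31 → 5×31, cost 5·29·31 = 4495; cumulative 41963; (((P·Q)·(R·S))·T): 5×31 by 31×16 → 5×16, cost 5·31·16 = 2480; cumulative 44443. Total 44443.
Difference: |17785 − 44443| = 26658.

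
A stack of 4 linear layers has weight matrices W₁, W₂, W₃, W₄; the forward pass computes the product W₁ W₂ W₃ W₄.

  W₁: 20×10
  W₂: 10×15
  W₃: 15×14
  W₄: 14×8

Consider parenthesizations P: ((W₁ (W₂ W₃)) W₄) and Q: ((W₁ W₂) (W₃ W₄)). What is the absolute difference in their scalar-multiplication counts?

Order P = ((W₁ (W₂ W₃)) W₄): (W₂ W₃): 10×15 by 15×14 → 10×14, cost 10·15·14 = 2100; (W₁ (W₂ W₃)): 20×10 by 10×14 → 20×14, cost 20·10·14 = 2800; cumulative 4900; ((W₁ (W₂ W₃)) W₄): 20×14 by 14×8 → 20×8, cost 20·14·8 = 2240; cumulative 7140. Total 7140.
Order Q = ((W₁ W₂) (W₃ W₄)): (W₁ W₂): 20×10 by 10×15 → 20×15, cost 20·10·15 = 3000; (W₃ W₄): 15×14 by 14×8 → 15×8, cost 15·14·8 = 1680; ((W₁ W₂) (W₃ W₄)): 20×15 by 15×8 → 20×8, cost 20·15·8 = 2400; cumulative 7080. Total 7080.
Difference: |7140 − 7080| = 60.

60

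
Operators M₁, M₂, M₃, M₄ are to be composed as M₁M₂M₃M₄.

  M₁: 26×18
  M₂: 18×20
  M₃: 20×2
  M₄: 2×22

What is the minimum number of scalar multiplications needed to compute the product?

2800

Adjacent pairs: M₁M₂ = 26·18·20 = 9360; M₂M₃ = 18·20·2 = 720; M₃M₄ = 20·2·22 = 880.
Length 3: M₁..M₃: k=1: 0+720+26·18·2=1656; k=2: 9360+0+26·20·2=10400 → min 1656 | M₂..M₄: k=2: 0+880+18·20·22=8800; k=3: 720+0+18·2·22=1512 → min 1512.
Length 4: M₁..M₄: k=1: 0+1512+26·18·22=11808; k=2: 9360+880+26·20·22=21680; k=3: 1656+0+26·2·22=2800 → min 2800.
Optimal order: ((M₁(M₂M₃))M₄) with cost 2800.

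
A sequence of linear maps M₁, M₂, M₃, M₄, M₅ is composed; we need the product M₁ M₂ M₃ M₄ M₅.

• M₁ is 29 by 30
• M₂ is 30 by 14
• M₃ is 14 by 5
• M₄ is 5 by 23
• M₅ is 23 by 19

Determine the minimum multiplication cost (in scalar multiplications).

11390

Adjacent pairs: M₁M₂ = 29·30·14 = 12180; M₂M₃ = 30·14·5 = 2100; M₃M₄ = 14·5·23 = 1610; M₄M₅ = 5·23·19 = 2185.
Length 3: M₁..M₃: k=1: 0+2100+29·30·5=6450; k=2: 12180+0+29·14·5=14210 → min 6450 | M₂..M₄: k=2: 0+1610+30·14·23=11270; k=3: 2100+0+30·5·23=5550 → min 5550 | M₃..M₅: k=3: 0+2185+14·5·19=3515; k=4: 1610+0+14·23·19=7728 → min 3515.
Length 4: M₁..M₄: k=1: 0+5550+29·30·23=25560; k=2: 12180+1610+29·14·23=23128; k=3: 6450+0+29·5·23=9785 → min 9785 | M₂..M₅: k=2: 0+3515+30·14·19=11495; k=3: 2100+2185+30·5·19=7135; k=4: 5550+0+30·23·19=18660 → min 7135.
Length 5: M₁..M₅: k=1: 0+7135+29·30·19=23665; k=2: 12180+3515+29·14·19=23409; k=3: 6450+2185+29·5·19=11390; k=4: 9785+0+29·23·19=22458 → min 11390.
Optimal order: ((M₁ (M₂ M₃)) (M₄ M₅)) with cost 11390.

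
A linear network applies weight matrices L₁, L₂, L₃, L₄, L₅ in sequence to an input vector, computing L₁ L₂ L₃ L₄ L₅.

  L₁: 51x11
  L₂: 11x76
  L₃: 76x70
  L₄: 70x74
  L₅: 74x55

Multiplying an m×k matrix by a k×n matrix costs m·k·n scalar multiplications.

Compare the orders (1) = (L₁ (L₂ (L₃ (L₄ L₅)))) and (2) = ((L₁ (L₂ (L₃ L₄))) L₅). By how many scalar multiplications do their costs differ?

Order (1) = (L₁ (L₂ (L₃ (L₄ L₅)))): (L₄ L₅): 70×74 by 74×55 → 70×55, cost 70·74·55 = 284900; (L₃ (L₄ L₅)): 76×70 by 70×55 → 76×55, cost 76·70·55 = 292600; cumulative 577500; (L₂ (L₃ (L₄ L₅))): 11×76 by 76×55 → 11×55, cost 11·76·55 = 45980; cumulative 623480; (L₁ (L₂ (L₃ (L₄ L₅)))): 51×11 by 11×55 → 51×55, cost 51·11·55 = 30855; cumulative 654335. Total 654335.
Order (2) = ((L₁ (L₂ (L₃ L₄))) L₅): (L₃ L₄): 76×70 by 70×74 → 76×74, cost 76·70·74 = 393680; (L₂ (L₃ L₄)): 11×76 by 76×74 → 11×74, cost 11·76·74 = 61864; cumulative 455544; (L₁ (L₂ (L₃ L₄))): 51×11 by 11×74 → 51×74, cost 51·11·74 = 41514; cumulative 497058; ((L₁ (L₂ (L₃ L₄))) L₅): 51×74 by 74×55 → 51×55, cost 51·74·55 = 207570; cumulative 704628. Total 704628.
Difference: |654335 − 704628| = 50293.

50293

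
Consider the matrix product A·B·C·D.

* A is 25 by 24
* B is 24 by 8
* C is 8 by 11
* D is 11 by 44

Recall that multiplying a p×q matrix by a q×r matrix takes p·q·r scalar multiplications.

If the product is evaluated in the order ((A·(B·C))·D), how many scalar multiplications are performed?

(B·C): 24×8 by 8×11 → 24×11, cost 24·8·11 = 2112
(A·(B·C)): 25×24 by 24×11 → 25×11, cost 25·24·11 = 6600; cumulative 8712
((A·(B·C))·D): 25×11 by 11×44 → 25×44, cost 25·11·44 = 12100; cumulative 20812
Total: 20812 scalar multiplications.

20812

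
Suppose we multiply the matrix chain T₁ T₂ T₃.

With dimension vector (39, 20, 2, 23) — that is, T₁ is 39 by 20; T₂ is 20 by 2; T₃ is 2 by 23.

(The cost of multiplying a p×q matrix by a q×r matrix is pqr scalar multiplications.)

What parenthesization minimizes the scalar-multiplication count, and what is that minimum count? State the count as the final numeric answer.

3354

(T₁ (T₂ T₃)): cost 18860.
((T₁ T₂) T₃): cost 3354.
Optimal: ((T₁ T₂) T₃) with cost 3354.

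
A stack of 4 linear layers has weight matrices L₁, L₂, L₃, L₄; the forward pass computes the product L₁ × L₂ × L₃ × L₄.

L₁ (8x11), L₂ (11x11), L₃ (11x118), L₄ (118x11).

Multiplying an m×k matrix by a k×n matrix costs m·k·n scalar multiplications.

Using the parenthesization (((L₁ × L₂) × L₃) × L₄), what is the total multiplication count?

(L₁ × L₂): 8×11 by 11×11 → 8×11, cost 8·11·11 = 968
((L₁ × L₂) × L₃): 8×11 by 11×118 → 8×118, cost 8·11·118 = 10384; cumulative 11352
(((L₁ × L₂) × L₃) × L₄): 8×118 by 118×11 → 8×11, cost 8·118·11 = 10384; cumulative 21736
Total: 21736 scalar multiplications.

21736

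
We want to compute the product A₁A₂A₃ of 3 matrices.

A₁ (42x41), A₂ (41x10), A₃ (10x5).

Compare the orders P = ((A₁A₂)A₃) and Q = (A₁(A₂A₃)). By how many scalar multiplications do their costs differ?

8660

Order P = ((A₁A₂)A₃): (A₁A₂): 42×41 by 41×10 → 42×10, cost 42·41·10 = 17220; ((A₁A₂)A₃): 42×10 by 10×5 → 42×5, cost 42·10·5 = 2100; cumulative 19320. Total 19320.
Order Q = (A₁(A₂A₃)): (A₂A₃): 41×10 by 10×5 → 41×5, cost 41·10·5 = 2050; (A₁(A₂A₃)): 42×41 by 41×5 → 42×5, cost 42·41·5 = 8610; cumulative 10660. Total 10660.
Difference: |19320 − 10660| = 8660.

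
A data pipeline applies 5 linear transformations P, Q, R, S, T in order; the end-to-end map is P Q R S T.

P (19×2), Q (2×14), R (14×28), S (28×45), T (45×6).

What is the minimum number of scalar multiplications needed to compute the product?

Adjacent pairs: PQ = 19·2·14 = 532; QR = 2·14·28 = 784; RS = 14·28·45 = 17640; ST = 28·45·6 = 7560.
Length 3: P..R: k=1: 0+784+19·2·28=1848; k=2: 532+0+19·14·28=7980 → min 1848 | Q..S: k=2: 0+17640+2·14·45=18900; k=3: 784+0+2·28·45=3304 → min 3304 | R..T: k=3: 0+7560+14·28·6=9912; k=4: 17640+0+14·45·6=21420 → min 9912.
Length 4: P..S: k=1: 0+3304+19·2·45=5014; k=2: 532+17640+19·14·45=30142; k=3: 1848+0+19·28·45=25788 → min 5014 | Q..T: k=2: 0+9912+2·14·6=10080; k=3: 784+7560+2·28·6=8680; k=4: 3304+0+2·45·6=3844 → min 3844.
Length 5: P..T: k=1: 0+3844+19·2·6=4072; k=2: 532+9912+19·14·6=12040; k=3: 1848+7560+19·28·6=12600; k=4: 5014+0+19·45·6=10144 → min 4072.
Optimal order: (P (((Q R) S) T)) with cost 4072.

4072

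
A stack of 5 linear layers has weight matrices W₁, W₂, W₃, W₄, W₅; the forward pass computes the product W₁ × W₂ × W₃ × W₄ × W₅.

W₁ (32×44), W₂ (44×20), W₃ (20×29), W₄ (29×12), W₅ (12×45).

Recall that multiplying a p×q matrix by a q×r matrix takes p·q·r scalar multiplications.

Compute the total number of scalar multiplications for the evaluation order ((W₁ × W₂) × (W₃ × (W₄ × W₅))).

(W₁ × W₂): 32×44 by 44×20 → 32×20, cost 32·44·20 = 28160
(W₄ × W₅): 29×12 by 12×45 → 29×45, cost 29·12·45 = 15660
(W₃ × (W₄ × W₅)): 20×29 by 29×45 → 20×45, cost 20·29·45 = 26100; cumulative 41760
((W₁ × W₂) × (W₃ × (W₄ × W₅))): 32×20 by 20×45 → 32×45, cost 32·20·45 = 28800; cumulative 98720
Total: 98720 scalar multiplications.

98720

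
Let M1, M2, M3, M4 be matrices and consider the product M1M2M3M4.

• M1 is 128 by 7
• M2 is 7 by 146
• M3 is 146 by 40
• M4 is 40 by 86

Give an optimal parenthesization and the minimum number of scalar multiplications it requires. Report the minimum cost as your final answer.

Adjacent pairs: M1M2 = 128·7·146 = 130816; M2M3 = 7·146·40 = 40880; M3M4 = 146·40·86 = 502240.
Length 3: M1..M3: k=1: 0+40880+128·7·40=76720; k=2: 130816+0+128·146·40=878336 → min 76720 | M2..M4: k=2: 0+502240+7·146·86=590132; k=3: 40880+0+7·40·86=64960 → min 64960.
Length 4: M1..M4: k=1: 0+64960+128·7·86=142016; k=2: 130816+502240+128·146·86=2240224; k=3: 76720+0+128·40·86=517040 → min 142016.
Optimal parenthesization: (M1((M2M3)M4)) with cost 142016.

142016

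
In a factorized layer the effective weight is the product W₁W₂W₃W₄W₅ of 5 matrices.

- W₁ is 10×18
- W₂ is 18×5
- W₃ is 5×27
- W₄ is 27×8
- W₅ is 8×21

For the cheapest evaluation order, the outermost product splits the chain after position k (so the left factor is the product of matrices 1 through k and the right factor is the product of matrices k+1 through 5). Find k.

2

Adjacent pairs: W₁W₂ = 10·18·5 = 900; W₂W₃ = 18·5·27 = 2430; W₃W₄ = 5·27·8 = 1080; W₄W₅ = 27·8·21 = 4536.
Length 3: W₁..W₃: k=1: 0+2430+10·18·27=7290; k=2: 900+0+10·5·27=2250 → min 2250 | W₂..W₄: k=2: 0+1080+18·5·8=1800; k=3: 2430+0+18·27·8=6318 → min 1800 | W₃..W₅: k=3: 0+4536+5·27·21=7371; k=4: 1080+0+5·8·21=1920 → min 1920.
Length 4: W₁..W₄: k=1: 0+1800+10·18·8=3240; k=2: 900+1080+10·5·8=2380; k=3: 2250+0+10·27·8=4410 → min 2380 | W₂..W₅: k=2: 0+1920+18·5·21=3810; k=3: 2430+4536+18·27·21=17172; k=4: 1800+0+18·8·21=4824 → min 3810.
Top-level splits: k=1: (W₁..W₁)·(W₂..W₅) → 0+3810+10·18·21 = 7590; k=2: (W₁..W₂)·(W₃..W₅) → 900+1920+10·5·21 = 3870; k=3: (W₁..W₃)·(W₄..W₅) → 2250+4536+10·27·21 = 12456; k=4: (W₁..W₄)·(W₅..W₅) → 2380+0+10·8·21 = 4060.
Best split is after W₂, i.e. k = 2.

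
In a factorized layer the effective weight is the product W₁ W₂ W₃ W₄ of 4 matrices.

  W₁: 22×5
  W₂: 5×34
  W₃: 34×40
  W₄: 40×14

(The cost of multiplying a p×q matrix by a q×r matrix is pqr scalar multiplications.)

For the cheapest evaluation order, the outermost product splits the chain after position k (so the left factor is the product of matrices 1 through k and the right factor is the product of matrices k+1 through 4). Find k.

1

Adjacent pairs: W₁W₂ = 22·5·34 = 3740; W₂W₃ = 5·34·40 = 6800; W₃W₄ = 34·40·14 = 19040.
Length 3: W₁..W₃: k=1: 0+6800+22·5·40=11200; k=2: 3740+0+22·34·40=33660 → min 11200 | W₂..W₄: k=2: 0+19040+5·34·14=21420; k=3: 6800+0+5·40·14=9600 → min 9600.
Top-level splits: k=1: (W₁..W₁)·(W₂..W₄) → 0+9600+22·5·14 = 11140; k=2: (W₁..W₂)·(W₃..W₄) → 3740+19040+22·34·14 = 33252; k=3: (W₁..W₃)·(W₄..W₄) → 11200+0+22·40·14 = 23520.
Best split is after W₁, i.e. k = 1.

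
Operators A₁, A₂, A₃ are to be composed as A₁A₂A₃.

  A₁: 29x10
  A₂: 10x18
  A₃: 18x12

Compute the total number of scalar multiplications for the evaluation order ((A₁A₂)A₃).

(A₁A₂): 29×10 by 10×18 → 29×18, cost 29·10·18 = 5220
((A₁A₂)A₃): 29×18 by 18×12 → 29×12, cost 29·18·12 = 6264; cumulative 11484
Total: 11484 scalar multiplications.

11484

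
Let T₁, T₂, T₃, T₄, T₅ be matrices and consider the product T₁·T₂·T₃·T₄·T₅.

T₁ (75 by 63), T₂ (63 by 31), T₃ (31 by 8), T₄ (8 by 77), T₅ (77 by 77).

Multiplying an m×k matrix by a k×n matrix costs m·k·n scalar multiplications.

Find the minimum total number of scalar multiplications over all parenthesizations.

147056

Adjacent pairs: T₁T₂ = 75·63·31 = 146475; T₂T₃ = 63·31·8 = 15624; T₃T₄ = 31·8·77 = 19096; T₄T₅ = 8·77·77 = 47432.
Length 3: T₁..T₃: k=1: 0+15624+75·63·8=53424; k=2: 146475+0+75·31·8=165075 → min 53424 | T₂..T₄: k=2: 0+19096+63·31·77=169477; k=3: 15624+0+63·8·77=54432 → min 54432 | T₃..T₅: k=3: 0+47432+31·8·77=66528; k=4: 19096+0+31·77·77=202895 → min 66528.
Length 4: T₁..T₄: k=1: 0+54432+75·63·77=418257; k=2: 146475+19096+75·31·77=344596; k=3: 53424+0+75·8·77=99624 → min 99624 | T₂..T₅: k=2: 0+66528+63·31·77=216909; k=3: 15624+47432+63·8·77=101864; k=4: 54432+0+63·77·77=427959 → min 101864.
Length 5: T₁..T₅: k=1: 0+101864+75·63·77=465689; k=2: 146475+66528+75·31·77=392028; k=3: 53424+47432+75·8·77=147056; k=4: 99624+0+75·77·77=544299 → min 147056.
Optimal order: ((T₁·(T₂·T₃))·(T₄·T₅)) with cost 147056.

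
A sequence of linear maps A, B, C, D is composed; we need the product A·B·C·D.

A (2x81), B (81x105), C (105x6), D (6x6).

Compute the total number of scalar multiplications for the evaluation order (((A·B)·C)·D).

(A·B): 2×81 by 81×105 → 2×105, cost 2·81·105 = 17010
((A·B)·C): 2×105 by 105×6 → 2×6, cost 2·105·6 = 1260; cumulative 18270
(((A·B)·C)·D): 2×6 by 6×6 → 2×6, cost 2·6·6 = 72; cumulative 18342
Total: 18342 scalar multiplications.

18342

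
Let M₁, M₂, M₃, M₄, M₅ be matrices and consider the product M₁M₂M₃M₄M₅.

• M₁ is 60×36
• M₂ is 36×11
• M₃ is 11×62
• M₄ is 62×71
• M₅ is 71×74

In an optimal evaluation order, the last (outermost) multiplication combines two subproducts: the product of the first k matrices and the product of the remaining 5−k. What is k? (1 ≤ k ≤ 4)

Adjacent pairs: M₁M₂ = 60·36·11 = 23760; M₂M₃ = 36·11·62 = 24552; M₃M₄ = 11·62·71 = 48422; M₄M₅ = 62·71·74 = 325748.
Length 3: M₁..M₃: k=1: 0+24552+60·36·62=158472; k=2: 23760+0+60·11·62=64680 → min 64680 | M₂..M₄: k=2: 0+48422+36·11·71=76538; k=3: 24552+0+36·62·71=183024 → min 76538 | M₃..M₅: k=3: 0+325748+11·62·74=376216; k=4: 48422+0+11·71·74=106216 → min 106216.
Length 4: M₁..M₄: k=1: 0+76538+60·36·71=229898; k=2: 23760+48422+60·11·71=119042; k=3: 64680+0+60·62·71=328800 → min 119042 | M₂..M₅: k=2: 0+106216+36·11·74=135520; k=3: 24552+325748+36·62·74=515468; k=4: 76538+0+36·71·74=265682 → min 135520.
Top-level splits: k=1: (M₁..M₁)·(M₂..M₅) → 0+135520+60·36·74 = 295360; k=2: (M₁..M₂)·(M₃..M₅) → 23760+106216+60·11·74 = 178816; k=3: (M₁..M₃)·(M₄..M₅) → 64680+325748+60·62·74 = 665708; k=4: (M₁..M₄)·(M₅..M₅) → 119042+0+60·71·74 = 434282.
Best split is after M₂, i.e. k = 2.

2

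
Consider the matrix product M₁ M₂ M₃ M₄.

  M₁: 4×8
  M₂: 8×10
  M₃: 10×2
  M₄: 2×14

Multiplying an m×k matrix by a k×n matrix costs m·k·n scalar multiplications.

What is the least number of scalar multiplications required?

336

Adjacent pairs: M₁M₂ = 4·8·10 = 320; M₂M₃ = 8·10·2 = 160; M₃M₄ = 10·2·14 = 280.
Length 3: M₁..M₃: k=1: 0+160+4·8·2=224; k=2: 320+0+4·10·2=400 → min 224 | M₂..M₄: k=2: 0+280+8·10·14=1400; k=3: 160+0+8·2·14=384 → min 384.
Length 4: M₁..M₄: k=1: 0+384+4·8·14=832; k=2: 320+280+4·10·14=1160; k=3: 224+0+4·2·14=336 → min 336.
Optimal order: ((M₁ (M₂ M₃)) M₄) with cost 336.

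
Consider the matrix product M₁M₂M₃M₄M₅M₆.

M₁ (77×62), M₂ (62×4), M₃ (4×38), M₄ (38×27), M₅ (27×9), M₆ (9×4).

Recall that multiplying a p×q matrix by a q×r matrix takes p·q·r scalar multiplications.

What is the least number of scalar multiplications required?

25308

Adjacent pairs: M₁M₂ = 77·62·4 = 19096; M₂M₃ = 62·4·38 = 9424; M₃M₄ = 4·38·27 = 4104; M₄M₅ = 38·27·9 = 9234; M₅M₆ = 27·9·4 = 972.
Length 3: M₁..M₃: k=1: 0+9424+77·62·38=190836; k=2: 19096+0+77·4·38=30800 → min 30800 | M₂..M₄: k=2: 0+4104+62·4·27=10800; k=3: 9424+0+62·38·27=73036 → min 10800 | M₃..M₅: k=3: 0+9234+4·38·9=10602; k=4: 4104+0+4·27·9=5076 → min 5076 | M₄..M₆: k=4: 0+972+38·27·4=5076; k=5: 9234+0+38·9·4=10602 → min 5076.
Length 4: M₁..M₄: k=1: 0+10800+77·62·27=139698; k=2: 19096+4104+77·4·27=31516; k=3: 30800+0+77·38·27=109802 → min 31516 | M₂..M₅: k=2: 0+5076+62·4·9=7308; k=3: 9424+9234+62·38·9=39862; k=4: 10800+0+62·27·9=25866 → min 7308 | M₃..M₆: k=3: 0+5076+4·38·4=5684; k=4: 4104+972+4·27·4=5508; k=5: 5076+0+4·9·4=5220 → min 5220.
Length 5: M₁..M₅: k=1: 0+7308+77·62·9=50274; k=2: 19096+5076+77·4·9=26944; k=3: 30800+9234+77·38·9=66368; k=4: 31516+0+77·27·9=50227 → min 26944 | M₂..M₆: k=2: 0+5220+62·4·4=6212; k=3: 9424+5076+62·38·4=23924; k=4: 10800+972+62·27·4=18468; k=5: 7308+0+62·9·4=9540 → min 6212.
Length 6: M₁..M₆: k=1: 0+6212+77·62·4=25308; k=2: 19096+5220+77·4·4=25548; k=3: 30800+5076+77·38·4=47580; k=4: 31516+972+77·27·4=40804; k=5: 26944+0+77·9·4=29716 → min 25308.
Optimal order: (M₁(M₂(((M₃M₄)M₅)M₆))) with cost 25308.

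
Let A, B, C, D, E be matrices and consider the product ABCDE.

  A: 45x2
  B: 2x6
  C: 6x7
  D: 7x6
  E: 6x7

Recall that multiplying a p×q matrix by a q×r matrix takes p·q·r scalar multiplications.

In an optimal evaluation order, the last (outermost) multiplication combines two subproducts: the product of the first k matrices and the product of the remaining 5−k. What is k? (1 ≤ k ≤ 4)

1

Adjacent pairs: AB = 45·2·6 = 540; BC = 2·6·7 = 84; CD = 6·7·6 = 252; DE = 7·6·7 = 294.
Length 3: A..C: k=1: 0+84+45·2·7=714; k=2: 540+0+45·6·7=2430 → min 714 | B..D: k=2: 0+252+2·6·6=324; k=3: 84+0+2·7·6=168 → min 168 | C..E: k=3: 0+294+6·7·7=588; k=4: 252+0+6·6·7=504 → min 504.
Length 4: A..D: k=1: 0+168+45·2·6=708; k=2: 540+252+45·6·6=2412; k=3: 714+0+45·7·6=2604 → min 708 | B..E: k=2: 0+504+2·6·7=588; k=3: 84+294+2·7·7=476; k=4: 168+0+2·6·7=252 → min 252.
Top-level splits: k=1: (A..A)·(B..E) → 0+252+45·2·7 = 882; k=2: (A..B)·(C..E) → 540+504+45·6·7 = 2934; k=3: (A..C)·(D..E) → 714+294+45·7·7 = 3213; k=4: (A..D)·(E..E) → 708+0+45·6·7 = 2598.
Best split is after A, i.e. k = 1.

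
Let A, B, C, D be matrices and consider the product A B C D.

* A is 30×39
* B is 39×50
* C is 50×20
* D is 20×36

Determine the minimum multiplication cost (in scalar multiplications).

84000

Adjacent pairs: AB = 30·39·50 = 58500; BC = 39·50·20 = 39000; CD = 50·20·36 = 36000.
Length 3: A..C: k=1: 0+39000+30·39·20=62400; k=2: 58500+0+30·50·20=88500 → min 62400 | B..D: k=2: 0+36000+39·50·36=106200; k=3: 39000+0+39·20·36=67080 → min 67080.
Length 4: A..D: k=1: 0+67080+30·39·36=109200; k=2: 58500+36000+30·50·36=148500; k=3: 62400+0+30·20·36=84000 → min 84000.
Optimal order: ((A (B C)) D) with cost 84000.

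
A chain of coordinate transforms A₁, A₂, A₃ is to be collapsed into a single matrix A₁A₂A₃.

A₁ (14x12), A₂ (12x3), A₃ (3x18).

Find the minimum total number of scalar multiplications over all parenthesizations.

Order (A₁(A₂A₃)): (A₂A₃): 12×3 by 3×18 → 12×18, cost 12·3·18 = 648; (A₁(A₂A₃)): 14×12 by 12×18 → 14×18, cost 14·12·18 = 3024; cumulative 3672. Total 3672.
Order ((A₁A₂)A₃): (A₁A₂): 14×12 by 12×3 → 14×3, cost 14·12·3 = 504; ((A₁A₂)A₃): 14×3 by 3×18 → 14×18, cost 14·3·18 = 756; cumulative 1260. Total 1260.
Minimum: 1260.

1260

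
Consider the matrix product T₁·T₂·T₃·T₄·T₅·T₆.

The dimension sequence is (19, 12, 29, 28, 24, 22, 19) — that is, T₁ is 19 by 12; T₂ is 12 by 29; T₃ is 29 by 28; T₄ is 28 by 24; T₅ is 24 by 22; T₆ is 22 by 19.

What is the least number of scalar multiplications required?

Adjacent pairs: T₁T₂ = 19·12·29 = 6612; T₂T₃ = 12·29·28 = 9744; T₃T₄ = 29·28·24 = 19488; T₄T₅ = 28·24·22 = 14784; T₅T₆ = 24·22·19 = 10032.
Length 3: T₁..T₃: k=1: 0+9744+19·12·28=16128; k=2: 6612+0+19·29·28=22040 → min 16128 | T₂..T₄: k=2: 0+19488+12·29·24=27840; k=3: 9744+0+12·28·24=17808 → min 17808 | T₃..T₅: k=3: 0+14784+29·28·22=32648; k=4: 19488+0+29·24·22=34800 → min 32648 | T₄..T₆: k=4: 0+10032+28·24·19=22800; k=5: 14784+0+28·22·19=26488 → min 22800.
Length 4: T₁..T₄: k=1: 0+17808+19·12·24=23280; k=2: 6612+19488+19·29·24=39324; k=3: 16128+0+19·28·24=28896 → min 23280 | T₂..T₅: k=2: 0+32648+12·29·22=40304; k=3: 9744+14784+12·28·22=31920; k=4: 17808+0+12·24·22=24144 → min 24144 | T₃..T₆: k=3: 0+22800+29·28·19=38228; k=4: 19488+10032+29·24·19=42744; k=5: 32648+0+29·22·19=44770 → min 38228.
Length 5: T₁..T₅: k=1: 0+24144+19·12·22=29160; k=2: 6612+32648+19·29·22=51382; k=3: 16128+14784+19·28·22=42616; k=4: 23280+0+19·24·22=33312 → min 29160 | T₂..T₆: k=2: 0+38228+12·29·19=44840; k=3: 9744+22800+12·28·19=38928; k=4: 17808+10032+12·24·19=33312; k=5: 24144+0+12·22·19=29160 → min 29160.
Length 6: T₁..T₆: k=1: 0+29160+19·12·19=33492; k=2: 6612+38228+19·29·19=55309; k=3: 16128+22800+19·28·19=49036; k=4: 23280+10032+19·24·19=41976; k=5: 29160+0+19·22·19=37102 → min 33492.
Optimal order: (T₁·((((T₂·T₃)·T₄)·T₅)·T₆)) with cost 33492.

33492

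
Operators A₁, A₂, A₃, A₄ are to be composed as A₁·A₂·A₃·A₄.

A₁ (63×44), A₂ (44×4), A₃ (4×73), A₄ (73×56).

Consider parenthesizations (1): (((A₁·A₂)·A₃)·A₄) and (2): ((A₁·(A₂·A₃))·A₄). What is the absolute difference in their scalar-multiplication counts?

185720

Order (1) = (((A₁·A₂)·A₃)·A₄): (A₁·A₂): 63×44 by 44×4 → 63×4, cost 63·44·4 = 11088; ((A₁·A₂)·A₃): 63×4 by 4×73 → 63×73, cost 63·4·73 = 18396; cumulative 29484; (((A₁·A₂)·A₃)·A₄): 63×73 by 73×56 → 63×56, cost 63·73·56 = 257544; cumulative 287028. Total 287028.
Order (2) = ((A₁·(A₂·A₃))·A₄): (A₂·A₃): 44×4 by 4×73 → 44×73, cost 44·4·73 = 12848; (A₁·(A₂·A₃)): 63×44 by 44×73 → 63×73, cost 63·44·73 = 202356; cumulative 215204; ((A₁·(A₂·A₃))·A₄): 63×73 by 73×56 → 63×56, cost 63·73·56 = 257544; cumulative 472748. Total 472748.
Difference: |287028 − 472748| = 185720.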